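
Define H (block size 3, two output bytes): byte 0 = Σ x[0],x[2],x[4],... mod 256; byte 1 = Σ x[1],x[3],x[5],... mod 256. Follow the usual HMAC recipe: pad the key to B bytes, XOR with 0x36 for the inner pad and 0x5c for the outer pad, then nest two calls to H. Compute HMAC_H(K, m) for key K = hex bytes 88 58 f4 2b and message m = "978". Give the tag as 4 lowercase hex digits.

a296

Key hex bytes 88 58 f4 2b is 4 bytes > B = 3, so hash it first: H(key) = 7c 83, then zero-pad to 3 bytes: K' = 7c 83 00.
K' ⊕ ipad = 4a b5 36.  K' ⊕ opad = 20 df 5c.
Inner input = (K'⊕ipad) ∥ m = 4a b5 36 ∥ 39 37 38.
Inner hash: even-index sum = 183 mod 256 = 183; odd-index sum = 294 mod 256 = 38 → b7 26.
Outer input = (K'⊕opad) ∥ inner = 20 df 5c ∥ b7 26.
Outer hash (tag): even-index sum = 162 mod 256 = 162; odd-index sum = 406 mod 256 = 150 → a2 96.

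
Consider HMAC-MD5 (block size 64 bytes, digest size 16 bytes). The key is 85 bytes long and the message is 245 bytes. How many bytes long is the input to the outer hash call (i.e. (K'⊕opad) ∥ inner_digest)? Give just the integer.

Key is 85 > 64 bytes, so it is hashed to 16 bytes then zero-padded to 64: |K'| = 64.
Outer input = (K'⊕opad) ∥ H(inner) → 64 + 16 = 80 bytes.

80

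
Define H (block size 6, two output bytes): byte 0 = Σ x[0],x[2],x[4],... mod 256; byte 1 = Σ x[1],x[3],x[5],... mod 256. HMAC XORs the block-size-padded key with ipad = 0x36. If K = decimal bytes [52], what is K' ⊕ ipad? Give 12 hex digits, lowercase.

023636363636

Key decimal bytes [52] = 34 is 1 byte ≤ B = 6; zero-pad to 6 bytes: K' = 34 00 00 00 00 00.
XOR each byte with 0x36: 34⊕36=02, 00⊕36=36, 00⊕36=36, 00⊕36=36, 00⊕36=36, 00⊕36=36.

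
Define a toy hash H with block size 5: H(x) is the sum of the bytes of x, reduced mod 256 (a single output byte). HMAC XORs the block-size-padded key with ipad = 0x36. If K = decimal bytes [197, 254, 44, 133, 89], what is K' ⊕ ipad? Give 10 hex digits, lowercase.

f3c81ab36f

Key decimal bytes [197, 254, 44, 133, 89] = c5 fe 2c 85 59 is exactly B = 5 bytes: K' = c5 fe 2c 85 59.
XOR each byte with 0x36: c5⊕36=f3, fe⊕36=c8, 2c⊕36=1a, 85⊕36=b3, 59⊕36=6f.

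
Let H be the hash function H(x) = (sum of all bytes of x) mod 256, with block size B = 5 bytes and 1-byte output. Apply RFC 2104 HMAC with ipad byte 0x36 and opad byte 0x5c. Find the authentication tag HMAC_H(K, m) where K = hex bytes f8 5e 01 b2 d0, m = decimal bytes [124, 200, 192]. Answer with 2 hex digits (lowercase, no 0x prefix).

58

Key hex bytes f8 5e 01 b2 d0 is exactly B = 5 bytes: K' = f8 5e 01 b2 d0.
K' ⊕ ipad = ce 68 37 84 e6.  K' ⊕ opad = a4 02 5d ee 8c.
Inner input = (K'⊕ipad) ∥ m = ce 68 37 84 e6 ∥ 7c c8 c0.
Inner hash: sum = 206+104+55+132+230+124+200+192 = 1243; mod 256 = 219 → db.
Outer input = (K'⊕opad) ∥ inner = a4 02 5d ee 8c ∥ db.
Outer hash (tag): sum = 164+2+93+238+140+219 = 856; mod 256 = 88 → 58.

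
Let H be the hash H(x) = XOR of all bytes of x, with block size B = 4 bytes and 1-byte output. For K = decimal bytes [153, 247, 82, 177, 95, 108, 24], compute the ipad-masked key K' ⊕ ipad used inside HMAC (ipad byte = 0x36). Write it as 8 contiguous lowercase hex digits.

Key decimal bytes [153, 247, 82, 177, 95, 108, 24] = 99 f7 52 b1 5f 6c 18 is 7 bytes > B = 4, so hash it first: H(key) = a6, then zero-pad to 4 bytes: K' = a6 00 00 00.
XOR each byte with 0x36: a6⊕36=90, 00⊕36=36, 00⊕36=36, 00⊕36=36.

90363636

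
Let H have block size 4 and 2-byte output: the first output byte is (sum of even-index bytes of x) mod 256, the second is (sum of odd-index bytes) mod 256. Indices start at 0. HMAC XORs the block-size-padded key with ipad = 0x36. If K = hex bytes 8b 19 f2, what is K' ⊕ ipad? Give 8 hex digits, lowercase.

bd2fc436

Key hex bytes 8b 19 f2 is 3 bytes ≤ B = 4; zero-pad to 4 bytes: K' = 8b 19 f2 00.
XOR each byte with 0x36: 8b⊕36=bd, 19⊕36=2f, f2⊕36=c4, 00⊕36=36.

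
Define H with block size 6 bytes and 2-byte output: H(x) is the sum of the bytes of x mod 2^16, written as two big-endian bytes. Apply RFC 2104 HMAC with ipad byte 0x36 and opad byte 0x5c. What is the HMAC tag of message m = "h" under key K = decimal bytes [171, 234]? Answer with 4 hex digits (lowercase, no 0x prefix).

Key decimal bytes [171, 234] = ab ea is 2 bytes ≤ B = 6; zero-pad to 6 bytes: K' = ab ea 00 00 00 00.
K' ⊕ ipad = 9d dc 36 36 36 36.  K' ⊕ opad = f7 b6 5c 5c 5c 5c.
Inner input = (K'⊕ipad) ∥ m = 9d dc 36 36 36 36 ∥ 68.
Inner hash: sum = 157+220+54+54+54+54+104 = 697 → 02 b9.
Outer input = (K'⊕opad) ∥ inner = f7 b6 5c 5c 5c 5c ∥ 02 b9.
Outer hash (tag): sum = 247+182+92+92+92+92+2+185 = 984 → 03 d8.

03d8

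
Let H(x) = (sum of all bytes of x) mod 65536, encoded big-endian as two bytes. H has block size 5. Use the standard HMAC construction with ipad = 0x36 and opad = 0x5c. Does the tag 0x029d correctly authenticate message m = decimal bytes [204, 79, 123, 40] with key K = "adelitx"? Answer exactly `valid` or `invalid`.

valid

Key "adelitx" = 61 64 65 6c 69 74 78 is 7 bytes > B = 5, so hash it first: H(key) = 02 eb, then zero-pad to 5 bytes: K' = 02 eb 00 00 00.
K' ⊕ ipad = 34 dd 36 36 36; K' ⊕ opad = 5e b7 5c 5c 5c.
Inner hash: sum = 52+221+54+54+54+204+79+123+40 = 881 → 03 71.
Outer hash (recomputed tag): sum = 94+183+92+92+92+3+113 = 669 → 02 9d.
Recomputed tag = 029d; claimed = 029d → match.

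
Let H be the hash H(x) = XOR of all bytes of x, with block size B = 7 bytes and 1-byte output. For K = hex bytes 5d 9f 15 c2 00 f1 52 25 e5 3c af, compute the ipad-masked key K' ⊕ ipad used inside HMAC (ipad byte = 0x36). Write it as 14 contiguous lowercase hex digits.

Key hex bytes 5d 9f 15 c2 00 f1 52 25 e5 3c af is 11 bytes > B = 7, so hash it first: H(key) = e5, then zero-pad to 7 bytes: K' = e5 00 00 00 00 00 00.
XOR each byte with 0x36: e5⊕36=d3, 00⊕36=36, 00⊕36=36, 00⊕36=36, 00⊕36=36, 00⊕36=36, 00⊕36=36.

d3363636363636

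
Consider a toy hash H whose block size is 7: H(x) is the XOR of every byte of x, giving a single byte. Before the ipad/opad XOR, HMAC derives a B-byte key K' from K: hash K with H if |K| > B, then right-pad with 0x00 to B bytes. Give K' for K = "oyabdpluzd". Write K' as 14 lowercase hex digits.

|K| = 10 > B = 7, so first hash the key.
H(K): XOR 6f⊕79⊕61⊕62⊕64⊕70⊕6c⊕75⊕7a⊕64 = 06.
Zero-pad H(K) = 06 to 7 bytes: K' = 06 00 00 00 00 00 00.

06000000000000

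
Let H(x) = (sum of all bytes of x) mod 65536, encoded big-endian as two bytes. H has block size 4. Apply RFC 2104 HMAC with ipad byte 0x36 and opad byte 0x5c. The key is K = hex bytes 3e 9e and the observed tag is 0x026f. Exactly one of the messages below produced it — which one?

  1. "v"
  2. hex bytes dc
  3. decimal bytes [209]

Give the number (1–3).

1

Key hex bytes 3e 9e is 2 bytes ≤ B = 4; zero-pad to 4 bytes: K' = 3e 9e 00 00.
K' ⊕ ipad = 08 a8 36 36; K' ⊕ opad = 62 c2 5c 5c.
m1: inner = H(08 a8 36 36 76) = 01 92; tag = H(62 c2 5c 5c 01 92) = 026f ← matches
m2: inner = H(08 a8 36 36 dc) = 01 f8; tag = H(62 c2 5c 5c 01 f8) = 02d5
m3: inner = H(08 a8 36 36 d1) = 01 ed; tag = H(62 c2 5c 5c 01 ed) = 02ca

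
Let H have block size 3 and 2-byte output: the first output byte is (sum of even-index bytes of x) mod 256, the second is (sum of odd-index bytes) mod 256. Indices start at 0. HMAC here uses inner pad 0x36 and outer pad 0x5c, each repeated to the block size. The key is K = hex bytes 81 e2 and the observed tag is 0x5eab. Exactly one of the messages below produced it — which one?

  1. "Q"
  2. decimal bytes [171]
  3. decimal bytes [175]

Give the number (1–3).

Key hex bytes 81 e2 is 2 bytes ≤ B = 3; zero-pad to 3 bytes: K' = 81 e2 00.
K' ⊕ ipad = b7 d4 36; K' ⊕ opad = dd be 5c.
m1: inner = H(b7 d4 36 51) = ed 25; tag = H(dd be 5c ed 25) = 5eab ← matches
m2: inner = H(b7 d4 36 ab) = ed 7f; tag = H(dd be 5c ed 7f) = b8ab
m3: inner = H(b7 d4 36 af) = ed 83; tag = H(dd be 5c ed 83) = bcab

1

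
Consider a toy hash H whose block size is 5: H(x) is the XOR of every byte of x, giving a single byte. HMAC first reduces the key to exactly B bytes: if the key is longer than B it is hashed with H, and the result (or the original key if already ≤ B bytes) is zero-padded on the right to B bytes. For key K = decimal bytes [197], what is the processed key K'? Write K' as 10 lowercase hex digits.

Key decimal bytes [197] = c5 is 1 byte ≤ B = 5; zero-pad to 5 bytes: K' = c5 00 00 00 00.

c500000000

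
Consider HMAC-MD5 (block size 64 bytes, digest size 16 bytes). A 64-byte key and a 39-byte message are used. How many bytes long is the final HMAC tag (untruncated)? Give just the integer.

16

The tag is one MD5 digest: 16 bytes.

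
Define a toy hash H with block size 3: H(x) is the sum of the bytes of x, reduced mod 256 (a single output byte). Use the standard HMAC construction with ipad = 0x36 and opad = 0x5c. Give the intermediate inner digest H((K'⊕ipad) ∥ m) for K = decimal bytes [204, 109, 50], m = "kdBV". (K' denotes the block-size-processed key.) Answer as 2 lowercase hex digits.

c0

Key decimal bytes [204, 109, 50] = cc 6d 32 is exactly B = 3 bytes: K' = cc 6d 32.
K' ⊕ ipad = fa 5b 04.
Inner input = fa 5b 04 ∥ 6b 64 42 56.
Inner hash: sum = 250+91+4+107+100+66+86 = 704; mod 256 = 192 → c0.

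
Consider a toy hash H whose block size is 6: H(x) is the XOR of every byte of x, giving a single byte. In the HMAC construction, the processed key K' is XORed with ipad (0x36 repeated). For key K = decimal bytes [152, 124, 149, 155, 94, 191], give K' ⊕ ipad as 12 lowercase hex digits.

ae4aa3ad6889

Key decimal bytes [152, 124, 149, 155, 94, 191] = 98 7c 95 9b 5e bf is exactly B = 6 bytes: K' = 98 7c 95 9b 5e bf.
XOR each byte with 0x36: 98⊕36=ae, 7c⊕36=4a, 95⊕36=a3, 9b⊕36=ad, 5e⊕36=68, bf⊕36=89.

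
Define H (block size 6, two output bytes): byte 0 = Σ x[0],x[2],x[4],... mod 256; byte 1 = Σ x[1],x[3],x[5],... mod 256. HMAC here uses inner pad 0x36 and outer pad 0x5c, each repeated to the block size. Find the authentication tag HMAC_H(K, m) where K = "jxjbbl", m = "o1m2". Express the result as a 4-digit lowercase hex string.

Key "jxjbbl" = 6a 78 6a 62 62 6c is exactly B = 6 bytes: K' = 6a 78 6a 62 62 6c.
K' ⊕ ipad = 5c 4e 5c 54 54 5a.  K' ⊕ opad = 36 24 36 3e 3e 30.
Inner input = (K'⊕ipad) ∥ m = 5c 4e 5c 54 54 5a ∥ 6f 31 6d 32.
Inner hash: even-index sum = 488 mod 256 = 232; odd-index sum = 351 mod 256 = 95 → e8 5f.
Outer input = (K'⊕opad) ∥ inner = 36 24 36 3e 3e 30 ∥ e8 5f.
Outer hash (tag): even-index sum = 402 mod 256 = 146; odd-index sum = 241 mod 256 = 241 → 92 f1.

92f1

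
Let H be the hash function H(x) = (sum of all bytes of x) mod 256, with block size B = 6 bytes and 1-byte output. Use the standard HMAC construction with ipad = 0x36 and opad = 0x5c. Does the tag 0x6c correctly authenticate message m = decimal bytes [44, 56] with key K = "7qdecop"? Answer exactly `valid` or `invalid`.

Key "7qdecop" = 37 71 64 65 63 6f 70 is 7 bytes > B = 6, so hash it first: H(key) = b3, then zero-pad to 6 bytes: K' = b3 00 00 00 00 00.
K' ⊕ ipad = 85 36 36 36 36 36; K' ⊕ opad = ef 5c 5c 5c 5c 5c.
Inner hash: sum = 133+54+54+54+54+54+44+56 = 503; mod 256 = 247 → f7.
Outer hash (recomputed tag): sum = 239+92+92+92+92+92+247 = 946; mod 256 = 178 → b2.
Recomputed tag = b2; claimed = 6c → mismatch.

invalid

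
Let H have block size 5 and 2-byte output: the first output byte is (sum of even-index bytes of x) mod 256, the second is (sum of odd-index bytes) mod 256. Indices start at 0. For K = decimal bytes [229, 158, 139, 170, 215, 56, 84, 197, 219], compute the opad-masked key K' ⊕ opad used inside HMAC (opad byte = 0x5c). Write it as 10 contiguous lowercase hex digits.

Key decimal bytes [229, 158, 139, 170, 215, 56, 84, 197, 219] = e5 9e 8b aa d7 38 54 c5 db is 9 bytes > B = 5, so hash it first: H(key) = 76 45, then zero-pad to 5 bytes: K' = 76 45 00 00 00.
XOR each byte with 0x5c: 76⊕5c=2a, 45⊕5c=19, 00⊕5c=5c, 00⊕5c=5c, 00⊕5c=5c.

2a195c5c5c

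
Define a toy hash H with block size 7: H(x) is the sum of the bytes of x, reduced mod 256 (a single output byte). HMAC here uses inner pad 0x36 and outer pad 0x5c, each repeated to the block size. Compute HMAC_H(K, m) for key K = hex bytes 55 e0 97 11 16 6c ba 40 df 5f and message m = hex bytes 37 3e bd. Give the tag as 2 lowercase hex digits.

Key hex bytes 55 e0 97 11 16 6c ba 40 df 5f is 10 bytes > B = 7, so hash it first: H(key) = 97, then zero-pad to 7 bytes: K' = 97 00 00 00 00 00 00.
K' ⊕ ipad = a1 36 36 36 36 36 36.  K' ⊕ opad = cb 5c 5c 5c 5c 5c 5c.
Inner input = (K'⊕ipad) ∥ m = a1 36 36 36 36 36 36 ∥ 37 3e bd.
Inner hash: sum = 161+54+54+54+54+54+54+55+62+189 = 791; mod 256 = 23 → 17.
Outer input = (K'⊕opad) ∥ inner = cb 5c 5c 5c 5c 5c 5c ∥ 17.
Outer hash (tag): sum = 203+92+92+92+92+92+92+23 = 778; mod 256 = 10 → 0a.

0a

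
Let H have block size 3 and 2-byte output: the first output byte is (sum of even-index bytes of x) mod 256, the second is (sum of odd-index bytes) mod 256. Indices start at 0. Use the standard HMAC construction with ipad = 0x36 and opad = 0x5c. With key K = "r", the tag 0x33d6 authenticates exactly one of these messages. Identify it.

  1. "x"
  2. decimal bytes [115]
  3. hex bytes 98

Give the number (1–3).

2

Key "r" = 72 is 1 byte ≤ B = 3; zero-pad to 3 bytes: K' = 72 00 00.
K' ⊕ ipad = 44 36 36; K' ⊕ opad = 2e 5c 5c.
m1: inner = H(44 36 36 78) = 7a ae; tag = H(2e 5c 5c 7a ae) = 38d6
m2: inner = H(44 36 36 73) = 7a a9; tag = H(2e 5c 5c 7a a9) = 33d6 ← matches
m3: inner = H(44 36 36 98) = 7a ce; tag = H(2e 5c 5c 7a ce) = 58d6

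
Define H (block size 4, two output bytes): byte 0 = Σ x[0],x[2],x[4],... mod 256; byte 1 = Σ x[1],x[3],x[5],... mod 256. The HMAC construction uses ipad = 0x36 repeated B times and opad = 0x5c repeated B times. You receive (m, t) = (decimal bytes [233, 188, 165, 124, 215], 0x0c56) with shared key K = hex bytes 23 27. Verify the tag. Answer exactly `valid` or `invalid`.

Key hex bytes 23 27 is 2 bytes ≤ B = 4; zero-pad to 4 bytes: K' = 23 27 00 00.
K' ⊕ ipad = 15 11 36 36; K' ⊕ opad = 7f 7b 5c 5c.
Inner hash: even-index sum = 688 mod 256 = 176; odd-index sum = 383 mod 256 = 127 → b0 7f.
Outer hash (recomputed tag): even-index sum = 395 mod 256 = 139; odd-index sum = 342 mod 256 = 86 → 8b 56.
Recomputed tag = 8b56; claimed = 0c56 → mismatch.

invalid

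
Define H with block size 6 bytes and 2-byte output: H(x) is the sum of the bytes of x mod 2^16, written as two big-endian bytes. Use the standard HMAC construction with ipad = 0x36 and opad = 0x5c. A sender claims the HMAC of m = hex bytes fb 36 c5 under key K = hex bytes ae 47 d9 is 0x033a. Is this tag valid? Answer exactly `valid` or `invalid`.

valid

Key hex bytes ae 47 d9 is 3 bytes ≤ B = 6; zero-pad to 6 bytes: K' = ae 47 d9 00 00 00.
K' ⊕ ipad = 98 71 ef 36 36 36; K' ⊕ opad = f2 1b 85 5c 5c 5c.
Inner hash: sum = 152+113+239+54+54+54+251+54+197 = 1168 → 04 90.
Outer hash (recomputed tag): sum = 242+27+133+92+92+92+4+144 = 826 → 03 3a.
Recomputed tag = 033a; claimed = 033a → match.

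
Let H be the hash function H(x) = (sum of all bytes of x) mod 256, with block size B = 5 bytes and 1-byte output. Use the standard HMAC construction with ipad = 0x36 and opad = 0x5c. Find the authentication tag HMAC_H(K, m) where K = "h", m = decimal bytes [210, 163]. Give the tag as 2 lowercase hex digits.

4f

Key "h" = 68 is 1 byte ≤ B = 5; zero-pad to 5 bytes: K' = 68 00 00 00 00.
K' ⊕ ipad = 5e 36 36 36 36.  K' ⊕ opad = 34 5c 5c 5c 5c.
Inner input = (K'⊕ipad) ∥ m = 5e 36 36 36 36 ∥ d2 a3.
Inner hash: sum = 94+54+54+54+54+210+163 = 683; mod 256 = 171 → ab.
Outer input = (K'⊕opad) ∥ inner = 34 5c 5c 5c 5c ∥ ab.
Outer hash (tag): sum = 52+92+92+92+92+171 = 591; mod 256 = 79 → 4f.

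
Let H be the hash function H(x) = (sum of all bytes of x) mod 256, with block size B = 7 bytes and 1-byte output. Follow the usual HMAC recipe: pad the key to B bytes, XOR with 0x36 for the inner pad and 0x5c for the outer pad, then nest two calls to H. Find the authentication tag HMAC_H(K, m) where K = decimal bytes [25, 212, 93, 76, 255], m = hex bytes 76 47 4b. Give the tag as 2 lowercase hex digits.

Key decimal bytes [25, 212, 93, 76, 255] = 19 d4 5d 4c ff is 5 bytes ≤ B = 7; zero-pad to 7 bytes: K' = 19 d4 5d 4c ff 00 00.
K' ⊕ ipad = 2f e2 6b 7a c9 36 36.  K' ⊕ opad = 45 88 01 10 a3 5c 5c.
Inner input = (K'⊕ipad) ∥ m = 2f e2 6b 7a c9 36 36 ∥ 76 47 4b.
Inner hash: sum = 47+226+107+122+201+54+54+118+71+75 = 1075; mod 256 = 51 → 33.
Outer input = (K'⊕opad) ∥ inner = 45 88 01 10 a3 5c 5c ∥ 33.
Outer hash (tag): sum = 69+136+1+16+163+92+92+51 = 620; mod 256 = 108 → 6c.

6c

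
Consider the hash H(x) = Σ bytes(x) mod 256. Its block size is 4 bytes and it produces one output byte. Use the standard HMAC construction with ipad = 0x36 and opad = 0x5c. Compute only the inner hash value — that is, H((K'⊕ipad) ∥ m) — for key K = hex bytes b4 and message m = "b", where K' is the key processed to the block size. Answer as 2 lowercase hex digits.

Key hex bytes b4 is 1 byte ≤ B = 4; zero-pad to 4 bytes: K' = b4 00 00 00.
K' ⊕ ipad = 82 36 36 36.
Inner input = 82 36 36 36 ∥ 62.
Inner hash: sum = 130+54+54+54+98 = 390; mod 256 = 134 → 86.

86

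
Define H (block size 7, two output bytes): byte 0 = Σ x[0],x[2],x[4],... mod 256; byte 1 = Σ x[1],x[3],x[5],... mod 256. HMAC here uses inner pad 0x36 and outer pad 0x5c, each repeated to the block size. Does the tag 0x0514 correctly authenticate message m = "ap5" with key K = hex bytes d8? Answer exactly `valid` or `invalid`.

invalid

Key hex bytes d8 is 1 byte ≤ B = 7; zero-pad to 7 bytes: K' = d8 00 00 00 00 00 00.
K' ⊕ ipad = ee 36 36 36 36 36 36; K' ⊕ opad = 84 5c 5c 5c 5c 5c 5c.
Inner hash: even-index sum = 512 mod 256 = 0; odd-index sum = 312 mod 256 = 56 → 00 38.
Outer hash (recomputed tag): even-index sum = 464 mod 256 = 208; odd-index sum = 276 mod 256 = 20 → d0 14.
Recomputed tag = d014; claimed = 0514 → mismatch.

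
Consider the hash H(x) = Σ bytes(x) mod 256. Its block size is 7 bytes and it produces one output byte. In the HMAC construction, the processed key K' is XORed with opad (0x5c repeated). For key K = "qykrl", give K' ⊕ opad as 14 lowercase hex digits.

2d25372e305c5c

Key "qykrl" = 71 79 6b 72 6c is 5 bytes ≤ B = 7; zero-pad to 7 bytes: K' = 71 79 6b 72 6c 00 00.
XOR each byte with 0x5c: 71⊕5c=2d, 79⊕5c=25, 6b⊕5c=37, 72⊕5c=2e, 6c⊕5c=30, 00⊕5c=5c, 00⊕5c=5c.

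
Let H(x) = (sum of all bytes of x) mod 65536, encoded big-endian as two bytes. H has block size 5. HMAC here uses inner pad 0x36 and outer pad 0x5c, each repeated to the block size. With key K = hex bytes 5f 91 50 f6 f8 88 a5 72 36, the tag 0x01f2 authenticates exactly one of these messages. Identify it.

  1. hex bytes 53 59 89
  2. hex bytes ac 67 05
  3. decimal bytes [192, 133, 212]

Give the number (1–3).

3

Key hex bytes 5f 91 50 f6 f8 88 a5 72 36 is 9 bytes > B = 5, so hash it first: H(key) = 05 03, then zero-pad to 5 bytes: K' = 05 03 00 00 00.
K' ⊕ ipad = 33 35 36 36 36; K' ⊕ opad = 59 5f 5c 5c 5c.
m1: inner = H(33 35 36 36 36 53 59 89) = 02 3f; tag = H(59 5f 5c 5c 5c 02 3f) = 020d
m2: inner = H(33 35 36 36 36 ac 67 05) = 02 22; tag = H(59 5f 5c 5c 5c 02 22) = 01f0
m3: inner = H(33 35 36 36 36 c0 85 d4) = 03 23; tag = H(59 5f 5c 5c 5c 03 23) = 01f2 ← matches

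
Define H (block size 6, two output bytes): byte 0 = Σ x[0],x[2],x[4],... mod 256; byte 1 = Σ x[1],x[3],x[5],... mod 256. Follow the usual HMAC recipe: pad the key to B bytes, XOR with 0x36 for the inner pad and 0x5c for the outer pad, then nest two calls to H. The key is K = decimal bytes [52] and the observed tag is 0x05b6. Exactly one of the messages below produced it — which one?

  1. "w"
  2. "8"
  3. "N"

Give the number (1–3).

1

Key decimal bytes [52] = 34 is 1 byte ≤ B = 6; zero-pad to 6 bytes: K' = 34 00 00 00 00 00.
K' ⊕ ipad = 02 36 36 36 36 36; K' ⊕ opad = 68 5c 5c 5c 5c 5c.
m1: inner = H(02 36 36 36 36 36 77) = e5 a2; tag = H(68 5c 5c 5c 5c 5c e5 a2) = 05b6 ← matches
m2: inner = H(02 36 36 36 36 36 38) = a6 a2; tag = H(68 5c 5c 5c 5c 5c a6 a2) = c6b6
m3: inner = H(02 36 36 36 36 36 4e) = bc a2; tag = H(68 5c 5c 5c 5c 5c bc a2) = dcb6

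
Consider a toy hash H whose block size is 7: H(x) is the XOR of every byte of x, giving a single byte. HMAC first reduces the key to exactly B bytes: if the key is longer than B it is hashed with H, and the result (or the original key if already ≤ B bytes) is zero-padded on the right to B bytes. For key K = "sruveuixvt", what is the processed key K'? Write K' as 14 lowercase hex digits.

|K| = 10 > B = 7, so first hash the key.
H(K): XOR 73⊕72⊕75⊕76⊕65⊕75⊕69⊕78⊕76⊕74 = 01.
Zero-pad H(K) = 01 to 7 bytes: K' = 01 00 00 00 00 00 00.

01000000000000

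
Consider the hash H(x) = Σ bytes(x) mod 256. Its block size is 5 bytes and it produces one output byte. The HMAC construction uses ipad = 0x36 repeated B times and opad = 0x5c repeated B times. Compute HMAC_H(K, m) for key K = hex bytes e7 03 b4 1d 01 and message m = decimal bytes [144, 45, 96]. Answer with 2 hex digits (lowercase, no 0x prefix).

Key hex bytes e7 03 b4 1d 01 is exactly B = 5 bytes: K' = e7 03 b4 1d 01.
K' ⊕ ipad = d1 35 82 2b 37.  K' ⊕ opad = bb 5f e8 41 5d.
Inner input = (K'⊕ipad) ∥ m = d1 35 82 2b 37 ∥ 90 2d 60.
Inner hash: sum = 209+53+130+43+55+144+45+96 = 775; mod 256 = 7 → 07.
Outer input = (K'⊕opad) ∥ inner = bb 5f e8 41 5d ∥ 07.
Outer hash (tag): sum = 187+95+232+65+93+7 = 679; mod 256 = 167 → a7.

a7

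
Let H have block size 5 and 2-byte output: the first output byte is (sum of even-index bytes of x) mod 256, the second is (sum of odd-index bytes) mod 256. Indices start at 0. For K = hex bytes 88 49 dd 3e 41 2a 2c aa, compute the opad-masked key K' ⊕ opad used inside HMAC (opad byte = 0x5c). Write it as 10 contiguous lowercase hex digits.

8e075c5c5c

Key hex bytes 88 49 dd 3e 41 2a 2c aa is 8 bytes > B = 5, so hash it first: H(key) = d2 5b, then zero-pad to 5 bytes: K' = d2 5b 00 00 00.
XOR each byte with 0x5c: d2⊕5c=8e, 5b⊕5c=07, 00⊕5c=5c, 00⊕5c=5c, 00⊕5c=5c.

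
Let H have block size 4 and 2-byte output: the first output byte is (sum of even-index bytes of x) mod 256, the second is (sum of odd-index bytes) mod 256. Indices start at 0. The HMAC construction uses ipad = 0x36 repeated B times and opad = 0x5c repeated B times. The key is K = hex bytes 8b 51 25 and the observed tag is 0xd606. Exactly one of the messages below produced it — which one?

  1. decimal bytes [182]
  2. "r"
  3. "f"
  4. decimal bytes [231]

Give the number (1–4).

1

Key hex bytes 8b 51 25 is 3 bytes ≤ B = 4; zero-pad to 4 bytes: K' = 8b 51 25 00.
K' ⊕ ipad = bd 67 13 36; K' ⊕ opad = d7 0d 79 5c.
m1: inner = H(bd 67 13 36 b6) = 86 9d; tag = H(d7 0d 79 5c 86 9d) = d606 ← matches
m2: inner = H(bd 67 13 36 72) = 42 9d; tag = H(d7 0d 79 5c 42 9d) = 9206
m3: inner = H(bd 67 13 36 66) = 36 9d; tag = H(d7 0d 79 5c 36 9d) = 8606
m4: inner = H(bd 67 13 36 e7) = b7 9d; tag = H(d7 0d 79 5c b7 9d) = 0706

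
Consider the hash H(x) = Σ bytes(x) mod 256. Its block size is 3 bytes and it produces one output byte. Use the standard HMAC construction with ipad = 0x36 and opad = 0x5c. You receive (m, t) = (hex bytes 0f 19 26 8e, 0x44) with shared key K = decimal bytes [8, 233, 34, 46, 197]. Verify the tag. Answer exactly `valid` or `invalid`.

invalid

Key decimal bytes [8, 233, 34, 46, 197] = 08 e9 22 2e c5 is 5 bytes > B = 3, so hash it first: H(key) = 06, then zero-pad to 3 bytes: K' = 06 00 00.
K' ⊕ ipad = 30 36 36; K' ⊕ opad = 5a 5c 5c.
Inner hash: sum = 48+54+54+15+25+38+142 = 376; mod 256 = 120 → 78.
Outer hash (recomputed tag): sum = 90+92+92+120 = 394; mod 256 = 138 → 8a.
Recomputed tag = 8a; claimed = 44 → mismatch.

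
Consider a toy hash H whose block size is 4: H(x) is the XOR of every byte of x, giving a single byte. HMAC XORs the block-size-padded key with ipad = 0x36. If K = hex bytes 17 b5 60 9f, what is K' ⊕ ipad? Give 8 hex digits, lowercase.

218356a9

Key hex bytes 17 b5 60 9f is exactly B = 4 bytes: K' = 17 b5 60 9f.
XOR each byte with 0x36: 17⊕36=21, b5⊕36=83, 60⊕36=56, 9f⊕36=a9.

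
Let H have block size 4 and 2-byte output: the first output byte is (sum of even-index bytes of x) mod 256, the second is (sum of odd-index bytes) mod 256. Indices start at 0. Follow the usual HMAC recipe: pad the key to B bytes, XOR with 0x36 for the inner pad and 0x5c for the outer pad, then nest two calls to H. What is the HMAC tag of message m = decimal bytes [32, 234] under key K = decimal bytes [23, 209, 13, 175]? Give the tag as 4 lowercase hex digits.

Key decimal bytes [23, 209, 13, 175] = 17 d1 0d af is exactly B = 4 bytes: K' = 17 d1 0d af.
K' ⊕ ipad = 21 e7 3b 99.  K' ⊕ opad = 4b 8d 51 f3.
Inner input = (K'⊕ipad) ∥ m = 21 e7 3b 99 ∥ 20 ea.
Inner hash: even-index sum = 124 mod 256 = 124; odd-index sum = 618 mod 256 = 106 → 7c 6a.
Outer input = (K'⊕opad) ∥ inner = 4b 8d 51 f3 ∥ 7c 6a.
Outer hash (tag): even-index sum = 280 mod 256 = 24; odd-index sum = 490 mod 256 = 234 → 18 ea.

18ea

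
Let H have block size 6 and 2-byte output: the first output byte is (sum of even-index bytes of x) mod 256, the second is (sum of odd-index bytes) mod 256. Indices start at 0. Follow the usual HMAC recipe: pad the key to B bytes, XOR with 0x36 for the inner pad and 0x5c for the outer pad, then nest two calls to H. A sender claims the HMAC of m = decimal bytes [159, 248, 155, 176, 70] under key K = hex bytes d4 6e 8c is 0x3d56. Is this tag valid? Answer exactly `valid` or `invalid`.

invalid

Key hex bytes d4 6e 8c is 3 bytes ≤ B = 6; zero-pad to 6 bytes: K' = d4 6e 8c 00 00 00.
K' ⊕ ipad = e2 58 ba 36 36 36; K' ⊕ opad = 88 32 d0 5c 5c 5c.
Inner hash: even-index sum = 850 mod 256 = 82; odd-index sum = 620 mod 256 = 108 → 52 6c.
Outer hash (recomputed tag): even-index sum = 518 mod 256 = 6; odd-index sum = 342 mod 256 = 86 → 06 56.
Recomputed tag = 0656; claimed = 3d56 → mismatch.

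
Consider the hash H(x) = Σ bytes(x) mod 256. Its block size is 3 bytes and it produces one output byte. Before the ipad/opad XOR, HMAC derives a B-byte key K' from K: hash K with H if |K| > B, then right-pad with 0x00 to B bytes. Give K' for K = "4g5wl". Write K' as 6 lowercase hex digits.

b30000

|K| = 5 > B = 3, so first hash the key.
H(K): sum = 52+103+53+119+108 = 435; mod 256 = 179 → b3.
Zero-pad H(K) = b3 to 3 bytes: K' = b3 00 00.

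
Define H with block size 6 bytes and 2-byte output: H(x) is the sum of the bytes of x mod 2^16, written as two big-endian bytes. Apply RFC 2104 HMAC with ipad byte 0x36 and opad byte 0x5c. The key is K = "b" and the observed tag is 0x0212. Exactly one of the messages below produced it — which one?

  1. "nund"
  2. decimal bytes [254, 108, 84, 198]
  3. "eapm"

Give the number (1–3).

3

Key "b" = 62 is 1 byte ≤ B = 6; zero-pad to 6 bytes: K' = 62 00 00 00 00 00.
K' ⊕ ipad = 54 36 36 36 36 36; K' ⊕ opad = 3e 5c 5c 5c 5c 5c.
m1: inner = H(54 36 36 36 36 36 6e 75 6e 64) = 03 17; tag = H(3e 5c 5c 5c 5c 5c 03 17) = 0224
m2: inner = H(54 36 36 36 36 36 fe 6c 54 c6) = 03 e6; tag = H(3e 5c 5c 5c 5c 5c 03 e6) = 02f3
m3: inner = H(54 36 36 36 36 36 65 61 70 6d) = 03 05; tag = H(3e 5c 5c 5c 5c 5c 03 05) = 0212 ← matches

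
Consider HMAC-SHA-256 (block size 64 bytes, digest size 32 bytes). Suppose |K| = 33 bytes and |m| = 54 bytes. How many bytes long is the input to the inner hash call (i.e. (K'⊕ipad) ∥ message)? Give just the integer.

118

Key is 33 ≤ 64 bytes, zero-padded: |K'| = 64.
Inner input = (K'⊕ipad) ∥ m → 64 + 54 = 118 bytes.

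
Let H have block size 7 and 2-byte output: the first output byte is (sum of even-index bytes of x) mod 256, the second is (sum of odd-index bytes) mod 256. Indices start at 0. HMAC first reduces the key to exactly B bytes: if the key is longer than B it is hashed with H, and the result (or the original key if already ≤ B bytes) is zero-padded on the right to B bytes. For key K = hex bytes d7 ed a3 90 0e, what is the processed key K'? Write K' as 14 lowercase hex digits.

Key hex bytes d7 ed a3 90 0e is 5 bytes ≤ B = 7; zero-pad to 7 bytes: K' = d7 ed a3 90 0e 00 00.

d7eda3900e0000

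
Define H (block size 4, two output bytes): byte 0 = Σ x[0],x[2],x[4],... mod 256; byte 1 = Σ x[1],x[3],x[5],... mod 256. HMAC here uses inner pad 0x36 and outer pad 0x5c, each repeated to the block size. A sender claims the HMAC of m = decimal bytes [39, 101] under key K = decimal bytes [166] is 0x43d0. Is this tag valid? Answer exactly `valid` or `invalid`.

invalid

Key decimal bytes [166] = a6 is 1 byte ≤ B = 4; zero-pad to 4 bytes: K' = a6 00 00 00.
K' ⊕ ipad = 90 36 36 36; K' ⊕ opad = fa 5c 5c 5c.
Inner hash: even-index sum = 237 mod 256 = 237; odd-index sum = 209 mod 256 = 209 → ed d1.
Outer hash (recomputed tag): even-index sum = 579 mod 256 = 67; odd-index sum = 393 mod 256 = 137 → 43 89.
Recomputed tag = 4389; claimed = 43d0 → mismatch.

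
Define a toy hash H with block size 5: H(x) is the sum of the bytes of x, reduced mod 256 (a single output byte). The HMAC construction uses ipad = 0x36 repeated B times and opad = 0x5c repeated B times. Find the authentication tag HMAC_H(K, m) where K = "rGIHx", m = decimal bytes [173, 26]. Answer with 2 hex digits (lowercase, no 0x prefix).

Key "rGIHx" = 72 47 49 48 78 is exactly B = 5 bytes: K' = 72 47 49 48 78.
K' ⊕ ipad = 44 71 7f 7e 4e.  K' ⊕ opad = 2e 1b 15 14 24.
Inner input = (K'⊕ipad) ∥ m = 44 71 7f 7e 4e ∥ ad 1a.
Inner hash: sum = 68+113+127+126+78+173+26 = 711; mod 256 = 199 → c7.
Outer input = (K'⊕opad) ∥ inner = 2e 1b 15 14 24 ∥ c7.
Outer hash (tag): sum = 46+27+21+20+36+199 = 349; mod 256 = 93 → 5d.

5d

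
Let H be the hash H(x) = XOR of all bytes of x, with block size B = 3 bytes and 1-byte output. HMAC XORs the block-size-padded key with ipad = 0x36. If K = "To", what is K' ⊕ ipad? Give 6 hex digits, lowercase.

Key "To" = 54 6f is 2 bytes ≤ B = 3; zero-pad to 3 bytes: K' = 54 6f 00.
XOR each byte with 0x36: 54⊕36=62, 6f⊕36=59, 00⊕36=36.

625936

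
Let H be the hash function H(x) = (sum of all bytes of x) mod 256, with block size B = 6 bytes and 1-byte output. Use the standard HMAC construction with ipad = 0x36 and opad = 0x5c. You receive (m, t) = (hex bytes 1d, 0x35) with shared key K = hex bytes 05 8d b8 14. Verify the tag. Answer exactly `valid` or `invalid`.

valid

Key hex bytes 05 8d b8 14 is 4 bytes ≤ B = 6; zero-pad to 6 bytes: K' = 05 8d b8 14 00 00.
K' ⊕ ipad = 33 bb 8e 22 36 36; K' ⊕ opad = 59 d1 e4 48 5c 5c.
Inner hash: sum = 51+187+142+34+54+54+29 = 551; mod 256 = 39 → 27.
Outer hash (recomputed tag): sum = 89+209+228+72+92+92+39 = 821; mod 256 = 53 → 35.
Recomputed tag = 35; claimed = 35 → match.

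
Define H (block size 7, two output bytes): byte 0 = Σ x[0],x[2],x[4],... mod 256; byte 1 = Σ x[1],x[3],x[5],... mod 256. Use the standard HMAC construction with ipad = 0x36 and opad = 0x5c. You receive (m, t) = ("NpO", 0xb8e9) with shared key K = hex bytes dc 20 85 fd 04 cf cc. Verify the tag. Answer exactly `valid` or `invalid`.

valid

Key hex bytes dc 20 85 fd 04 cf cc is exactly B = 7 bytes: K' = dc 20 85 fd 04 cf cc.
K' ⊕ ipad = ea 16 b3 cb 32 f9 fa; K' ⊕ opad = 80 7c d9 a1 58 93 90.
Inner hash: even-index sum = 825 mod 256 = 57; odd-index sum = 631 mod 256 = 119 → 39 77.
Outer hash (recomputed tag): even-index sum = 696 mod 256 = 184; odd-index sum = 489 mod 256 = 233 → b8 e9.
Recomputed tag = b8e9; claimed = b8e9 → match.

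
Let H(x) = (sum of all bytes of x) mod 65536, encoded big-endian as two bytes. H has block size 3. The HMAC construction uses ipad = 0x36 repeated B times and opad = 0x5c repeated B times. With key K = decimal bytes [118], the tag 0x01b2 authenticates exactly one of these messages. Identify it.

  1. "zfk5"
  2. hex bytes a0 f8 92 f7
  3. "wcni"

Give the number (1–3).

Key decimal bytes [118] = 76 is 1 byte ≤ B = 3; zero-pad to 3 bytes: K' = 76 00 00.
K' ⊕ ipad = 40 36 36; K' ⊕ opad = 2a 5c 5c.
m1: inner = H(40 36 36 7a 66 6b 35) = 02 2c; tag = H(2a 5c 5c 02 2c) = 0110
m2: inner = H(40 36 36 a0 f8 92 f7) = 03 cd; tag = H(2a 5c 5c 03 cd) = 01b2 ← matches
m3: inner = H(40 36 36 77 63 6e 69) = 02 5d; tag = H(2a 5c 5c 02 5d) = 0141

2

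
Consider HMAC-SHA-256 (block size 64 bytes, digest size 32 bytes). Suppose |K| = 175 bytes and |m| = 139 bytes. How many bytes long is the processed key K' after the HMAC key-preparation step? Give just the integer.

64

Key is 175 > 64 bytes, so it is hashed to 32 bytes then zero-padded to 64: |K'| = 64.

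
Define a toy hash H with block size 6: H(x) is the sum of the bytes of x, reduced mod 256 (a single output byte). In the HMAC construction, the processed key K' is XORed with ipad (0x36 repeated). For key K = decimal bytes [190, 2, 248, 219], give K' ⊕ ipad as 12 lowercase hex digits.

Key decimal bytes [190, 2, 248, 219] = be 02 f8 db is 4 bytes ≤ B = 6; zero-pad to 6 bytes: K' = be 02 f8 db 00 00.
XOR each byte with 0x36: be⊕36=88, 02⊕36=34, f8⊕36=ce, db⊕36=ed, 00⊕36=36, 00⊕36=36.

8834ceed3636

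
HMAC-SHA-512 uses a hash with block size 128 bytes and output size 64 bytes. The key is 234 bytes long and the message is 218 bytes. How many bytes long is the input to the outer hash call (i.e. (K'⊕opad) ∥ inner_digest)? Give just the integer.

192

Key is 234 > 128 bytes, so it is hashed to 64 bytes then zero-padded to 128: |K'| = 128.
Outer input = (K'⊕opad) ∥ H(inner) → 128 + 64 = 192 bytes.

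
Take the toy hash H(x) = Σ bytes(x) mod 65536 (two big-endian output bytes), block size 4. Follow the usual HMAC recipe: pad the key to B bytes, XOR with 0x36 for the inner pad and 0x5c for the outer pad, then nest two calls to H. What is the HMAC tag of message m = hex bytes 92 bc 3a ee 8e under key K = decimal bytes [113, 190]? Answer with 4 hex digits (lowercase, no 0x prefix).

020a

Key decimal bytes [113, 190] = 71 be is 2 bytes ≤ B = 4; zero-pad to 4 bytes: K' = 71 be 00 00.
K' ⊕ ipad = 47 88 36 36.  K' ⊕ opad = 2d e2 5c 5c.
Inner input = (K'⊕ipad) ∥ m = 47 88 36 36 ∥ 92 bc 3a ee 8e.
Inner hash: sum = 71+136+54+54+146+188+58+238+142 = 1087 → 04 3f.
Outer input = (K'⊕opad) ∥ inner = 2d e2 5c 5c ∥ 04 3f.
Outer hash (tag): sum = 45+226+92+92+4+63 = 522 → 02 0a.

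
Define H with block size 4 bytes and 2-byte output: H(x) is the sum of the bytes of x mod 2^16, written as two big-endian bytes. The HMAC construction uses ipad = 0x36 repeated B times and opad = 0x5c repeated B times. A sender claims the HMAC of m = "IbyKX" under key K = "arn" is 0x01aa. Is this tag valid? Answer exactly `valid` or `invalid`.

Key "arn" = 61 72 6e is 3 bytes ≤ B = 4; zero-pad to 4 bytes: K' = 61 72 6e 00.
K' ⊕ ipad = 57 44 58 36; K' ⊕ opad = 3d 2e 32 5c.
Inner hash: sum = 87+68+88+54+73+98+121+75+88 = 752 → 02 f0.
Outer hash (recomputed tag): sum = 61+46+50+92+2+240 = 491 → 01 eb.
Recomputed tag = 01eb; claimed = 01aa → mismatch.

invalid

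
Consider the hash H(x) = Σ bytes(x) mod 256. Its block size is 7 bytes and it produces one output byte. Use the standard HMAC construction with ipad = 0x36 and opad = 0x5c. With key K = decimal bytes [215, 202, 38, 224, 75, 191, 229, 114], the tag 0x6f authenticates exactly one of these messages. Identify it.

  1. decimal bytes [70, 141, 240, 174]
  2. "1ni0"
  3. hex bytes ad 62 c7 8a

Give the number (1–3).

1

Key decimal bytes [215, 202, 38, 224, 75, 191, 229, 114] = d7 ca 26 e0 4b bf e5 72 is 8 bytes > B = 7, so hash it first: H(key) = 08, then zero-pad to 7 bytes: K' = 08 00 00 00 00 00 00.
K' ⊕ ipad = 3e 36 36 36 36 36 36; K' ⊕ opad = 54 5c 5c 5c 5c 5c 5c.
m1: inner = H(3e 36 36 36 36 36 36 46 8d f0 ae) = f3; tag = H(54 5c 5c 5c 5c 5c 5c f3) = 6f ← matches
m2: inner = H(3e 36 36 36 36 36 36 31 6e 69 30) = ba; tag = H(54 5c 5c 5c 5c 5c 5c ba) = 36
m3: inner = H(3e 36 36 36 36 36 36 ad 62 c7 8a) = e2; tag = H(54 5c 5c 5c 5c 5c 5c e2) = 5e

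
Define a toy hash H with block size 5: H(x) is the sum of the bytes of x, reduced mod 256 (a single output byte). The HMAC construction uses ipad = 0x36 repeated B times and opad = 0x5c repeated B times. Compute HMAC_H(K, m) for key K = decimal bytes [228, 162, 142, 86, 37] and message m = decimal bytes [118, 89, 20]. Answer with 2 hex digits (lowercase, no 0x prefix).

7f

Key decimal bytes [228, 162, 142, 86, 37] = e4 a2 8e 56 25 is exactly B = 5 bytes: K' = e4 a2 8e 56 25.
K' ⊕ ipad = d2 94 b8 60 13.  K' ⊕ opad = b8 fe d2 0a 79.
Inner input = (K'⊕ipad) ∥ m = d2 94 b8 60 13 ∥ 76 59 14.
Inner hash: sum = 210+148+184+96+19+118+89+20 = 884; mod 256 = 116 → 74.
Outer input = (K'⊕opad) ∥ inner = b8 fe d2 0a 79 ∥ 74.
Outer hash (tag): sum = 184+254+210+10+121+116 = 895; mod 256 = 127 → 7f.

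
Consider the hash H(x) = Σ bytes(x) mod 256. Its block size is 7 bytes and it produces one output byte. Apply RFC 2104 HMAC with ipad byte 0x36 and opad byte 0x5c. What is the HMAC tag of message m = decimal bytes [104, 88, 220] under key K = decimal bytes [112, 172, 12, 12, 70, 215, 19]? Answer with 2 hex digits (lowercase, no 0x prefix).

16

Key decimal bytes [112, 172, 12, 12, 70, 215, 19] = 70 ac 0c 0c 46 d7 13 is exactly B = 7 bytes: K' = 70 ac 0c 0c 46 d7 13.
K' ⊕ ipad = 46 9a 3a 3a 70 e1 25.  K' ⊕ opad = 2c f0 50 50 1a 8b 4f.
Inner input = (K'⊕ipad) ∥ m = 46 9a 3a 3a 70 e1 25 ∥ 68 58 dc.
Inner hash: sum = 70+154+58+58+112+225+37+104+88+220 = 1126; mod 256 = 102 → 66.
Outer input = (K'⊕opad) ∥ inner = 2c f0 50 50 1a 8b 4f ∥ 66.
Outer hash (tag): sum = 44+240+80+80+26+139+79+102 = 790; mod 256 = 22 → 16.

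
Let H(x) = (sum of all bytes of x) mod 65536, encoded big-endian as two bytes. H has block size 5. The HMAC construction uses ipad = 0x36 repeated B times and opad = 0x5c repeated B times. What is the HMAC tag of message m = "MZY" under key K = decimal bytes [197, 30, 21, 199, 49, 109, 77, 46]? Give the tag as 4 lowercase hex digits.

Key decimal bytes [197, 30, 21, 199, 49, 109, 77, 46] = c5 1e 15 c7 31 6d 4d 2e is 8 bytes > B = 5, so hash it first: H(key) = 02 d8, then zero-pad to 5 bytes: K' = 02 d8 00 00 00.
K' ⊕ ipad = 34 ee 36 36 36.  K' ⊕ opad = 5e 84 5c 5c 5c.
Inner input = (K'⊕ipad) ∥ m = 34 ee 36 36 36 ∥ 4d 5a 59.
Inner hash: sum = 52+238+54+54+54+77+90+89 = 708 → 02 c4.
Outer input = (K'⊕opad) ∥ inner = 5e 84 5c 5c 5c ∥ 02 c4.
Outer hash (tag): sum = 94+132+92+92+92+2+196 = 700 → 02 bc.

02bc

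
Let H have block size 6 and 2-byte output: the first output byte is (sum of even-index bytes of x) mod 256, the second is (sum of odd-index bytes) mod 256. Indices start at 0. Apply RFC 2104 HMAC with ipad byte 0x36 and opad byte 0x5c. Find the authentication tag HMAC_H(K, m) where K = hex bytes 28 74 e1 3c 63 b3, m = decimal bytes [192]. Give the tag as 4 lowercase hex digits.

7a48

Key hex bytes 28 74 e1 3c 63 b3 is exactly B = 6 bytes: K' = 28 74 e1 3c 63 b3.
K' ⊕ ipad = 1e 42 d7 0a 55 85.  K' ⊕ opad = 74 28 bd 60 3f ef.
Inner input = (K'⊕ipad) ∥ m = 1e 42 d7 0a 55 85 ∥ c0.
Inner hash: even-index sum = 522 mod 256 = 10; odd-index sum = 209 mod 256 = 209 → 0a d1.
Outer input = (K'⊕opad) ∥ inner = 74 28 bd 60 3f ef ∥ 0a d1.
Outer hash (tag): even-index sum = 378 mod 256 = 122; odd-index sum = 584 mod 256 = 72 → 7a 48.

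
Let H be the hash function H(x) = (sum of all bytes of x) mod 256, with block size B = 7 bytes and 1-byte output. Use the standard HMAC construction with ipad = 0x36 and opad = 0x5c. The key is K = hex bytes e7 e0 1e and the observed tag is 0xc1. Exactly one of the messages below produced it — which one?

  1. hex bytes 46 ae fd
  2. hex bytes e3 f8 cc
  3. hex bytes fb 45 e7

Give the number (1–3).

1

Key hex bytes e7 e0 1e is 3 bytes ≤ B = 7; zero-pad to 7 bytes: K' = e7 e0 1e 00 00 00 00.
K' ⊕ ipad = d1 d6 28 36 36 36 36; K' ⊕ opad = bb bc 42 5c 5c 5c 5c.
m1: inner = H(d1 d6 28 36 36 36 36 46 ae fd) = 98; tag = H(bb bc 42 5c 5c 5c 5c 98) = c1 ← matches
m2: inner = H(d1 d6 28 36 36 36 36 e3 f8 cc) = 4e; tag = H(bb bc 42 5c 5c 5c 5c 4e) = 77
m3: inner = H(d1 d6 28 36 36 36 36 fb 45 e7) = ce; tag = H(bb bc 42 5c 5c 5c 5c ce) = f7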